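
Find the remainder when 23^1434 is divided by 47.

9

Successive squares of 23 mod 47: 23^1≡23, 23^2≡12, 23^4≡3, 23^8≡9, 23^16≡34, 23^32≡28, 23^64≡32, 23^128≡37, 23^256≡6, 23^512≡36, 23^1024≡27.
Since 1434 = 2 + 8 + 16 + 128 + 256 + 1024 in binary, 23^1434 ≡ 12·9·34·37·6·27 ≡ 9 (mod 47).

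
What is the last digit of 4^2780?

6

Powers of 4 mod 10 repeat with period 2: 4, 6.
2780 mod 2 = 0, so the last digit matches 4^2 = 6.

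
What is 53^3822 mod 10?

The units digit of 53^n cycles with period 4: 3, 9, 7, 1, …
3822 leaves remainder 2 on division by 4, so 53^3822 ends in 9.

9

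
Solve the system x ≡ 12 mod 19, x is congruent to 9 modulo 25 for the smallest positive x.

Since 25·16 ≡ 1 (mod 19), take x = 9 + 25·((12−9)·16 mod 19) = 9 + 25·10 = 259.
Check: 259 mod 19 = 12, 259 mod 25 = 9.

259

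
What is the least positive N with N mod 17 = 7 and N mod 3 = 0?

24

x ≡ 0 (mod 3) gives x ∈ {0, 3, 6, 9, 12, 15, 18, 21, …}.
The first of these with x mod 17 = 7 is 24.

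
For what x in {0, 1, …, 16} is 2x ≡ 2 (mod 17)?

1

The inverse of 2 mod 17 is 9 (since 2·9 = 18 ≡ 1).
So x ≡ 9·2 = 18 ≡ 1 (mod 17).
Check: 2·1 = 2 = 0·17 + 2.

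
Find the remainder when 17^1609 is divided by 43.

Square-and-reduce mod 43: 17^1≡17, 17^2≡31, 17^4≡15, 17^8≡10, 17^16≡14, 17^32≡24, 17^64≡17, 17^128≡31, 17^256≡15, 17^512≡10, 17^1024≡14.
1609 = 1 + 8 + 64 + 512 + 1024, so 17^1609 ≡ 17·10·17·10·14 ≡ 13 (mod 43).

13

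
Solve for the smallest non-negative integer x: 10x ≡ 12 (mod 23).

15

10⁻¹ ≡ 7 (mod 23) because 10·7 = 70 = 3·23 + 1.
Multiplying both sides by 7: x ≡ 7·12 = 84 ≡ 15 (mod 23).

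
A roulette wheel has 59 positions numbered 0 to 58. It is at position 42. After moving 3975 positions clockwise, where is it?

3975 mod 59 = 22 (since 67·59 = 3953).
(42 + 22) mod 59 = 5.

5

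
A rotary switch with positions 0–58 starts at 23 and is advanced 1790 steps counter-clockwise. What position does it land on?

1790 mod 59 = 20 (since 30·59 = 1770).
(23 − 20) mod 59 = 3.

3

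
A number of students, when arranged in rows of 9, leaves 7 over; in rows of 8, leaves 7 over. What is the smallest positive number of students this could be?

x ≡ 7 (mod 8) gives x ∈ {7}.
The first of these with x mod 9 = 7 is 7.

7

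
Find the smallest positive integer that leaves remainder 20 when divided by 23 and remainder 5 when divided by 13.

135

x ≡ 5 (mod 13) gives x ∈ {5, 18, 31, 44, 57, 70, 83, 96, …}.
The first of these with x mod 23 = 20 is 135.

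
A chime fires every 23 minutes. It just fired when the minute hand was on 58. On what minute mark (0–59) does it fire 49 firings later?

45

49·23 = 1127.
1127 = 18·60 + 47, so 1127 mod 60 = 47.
(58 + 47) mod 60 = 45.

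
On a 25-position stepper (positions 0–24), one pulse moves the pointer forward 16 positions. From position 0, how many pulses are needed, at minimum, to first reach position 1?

11

25 = 1·16 + 9
16 = 1·9 + 7
9 = 1·7 + 2
7 = 3·2 + 1
2 = 2·1 + 0
Back-substituting gives 16·11 ≡ 1 (mod 25).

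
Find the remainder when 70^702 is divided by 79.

1

By repeated squaring mod 79: 70^1≡70, 70^2≡2, 70^4≡4, 70^8≡16, 70^16≡19, 70^32≡45, 70^64≡50, 70^128≡51, 70^256≡73, 70^512≡36.
702 = 2 + 4 + 8 + 16 + 32 + 128 + 512, so 70^702 ≡ 2·4·16·19·45·51·36 ≡ 1 (mod 79).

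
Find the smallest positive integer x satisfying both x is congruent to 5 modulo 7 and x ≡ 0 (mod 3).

x ≡ 0 (mod 3) gives x ∈ {0, 3, 6, 9, 12}.
The first of these with x mod 7 = 5 is 12.

12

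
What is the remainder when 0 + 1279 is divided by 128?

127

1279 = 9·128 + 127, so 1279 mod 128 = 127.
(0 + 127) mod 128 = 127.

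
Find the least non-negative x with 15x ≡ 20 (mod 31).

15⁻¹ ≡ 29 (mod 31) because 15·29 = 435 = 14·31 + 1.
So x ≡ 29·20 = 580 ≡ 22 (mod 31).
Check: 15·22 = 330 = 10·31 + 20.

22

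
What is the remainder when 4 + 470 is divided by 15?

470 = 31·15 + 5, so 470 mod 15 = 5.
(4 + 5) mod 15 = 9.

9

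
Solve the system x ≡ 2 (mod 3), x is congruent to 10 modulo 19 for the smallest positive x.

Since 19·1 ≡ 1 (mod 3), take x = 10 + 19·((2−10)·1 mod 3) = 10 + 19·1 = 29.
Check: 29 mod 3 = 2, 29 mod 19 = 10.

29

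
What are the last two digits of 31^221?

31

By repeated squaring mod 100: 31^1≡31, 31^2≡61, 31^4≡21, 31^8≡41, 31^16≡81, 31^32≡61, 31^64≡21, 31^128≡41.
Since 221 = 1 + 4 + 8 + 16 + 64 + 128 in binary, 31^221 ≡ 31·21·41·81·21·41 ≡ 31 (mod 100).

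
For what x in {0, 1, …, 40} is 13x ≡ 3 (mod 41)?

13⁻¹ ≡ 19 (mod 41) because 13·19 = 247 = 6·41 + 1.
Multiplying both sides by 19: x ≡ 19·3 = 57 ≡ 16 (mod 41).

16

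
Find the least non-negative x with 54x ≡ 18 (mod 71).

24

54⁻¹ ≡ 25 (mod 71) because 54·25 = 1350 = 19·71 + 1.
So x ≡ 25·18 = 450 ≡ 24 (mod 71).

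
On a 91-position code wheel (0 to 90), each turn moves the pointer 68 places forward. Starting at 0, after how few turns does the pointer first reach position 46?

89

68⁻¹ ≡ 87 (mod 91) because 68·87 = 5916 = 65·91 + 1.
Multiplying both sides by 87: x ≡ 87·46 = 4002 ≡ 89 (mod 91).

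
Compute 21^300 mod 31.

By repeated squaring mod 31: 21^1≡21, 21^2≡7, 21^4≡18, 21^8≡14, 21^16≡10, 21^32≡7, 21^64≡18, 21^128≡14, 21^256≡10.
300 = 4 + 8 + 32 + 256, so 21^300 ≡ 18·14·7·10 ≡ 1 (mod 31).

1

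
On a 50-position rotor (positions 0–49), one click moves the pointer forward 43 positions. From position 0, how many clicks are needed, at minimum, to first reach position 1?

50 = 1·43 + 7
43 = 6·7 + 1
7 = 7·1 + 0
Back-substituting gives 43·7 ≡ 1 (mod 50).

7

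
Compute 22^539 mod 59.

49

By repeated squaring mod 59: 22^1≡22, 22^2≡12, 22^4≡26, 22^8≡27, 22^16≡21, 22^32≡28, 22^64≡17, 22^128≡53, 22^256≡36, 22^512≡57.
Since 539 = 1 + 2 + 8 + 16 + 512 in binary, 22^539 ≡ 22·12·27·21·57 ≡ 49 (mod 59).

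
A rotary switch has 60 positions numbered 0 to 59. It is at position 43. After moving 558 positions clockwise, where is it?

1

Dividing 558 by 60 gives quotient 9 and remainder 18.
(43 + 18) mod 60 = 1.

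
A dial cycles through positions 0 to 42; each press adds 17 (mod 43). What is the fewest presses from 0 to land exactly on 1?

38

17·38 = 646 = 15·43 + 1, so 17⁻¹ ≡ 38 (mod 43).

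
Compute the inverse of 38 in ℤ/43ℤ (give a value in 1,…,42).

17

43 = 1·38 + 5
38 = 7·5 + 3
5 = 1·3 + 2
3 = 1·2 + 1
2 = 2·1 + 0
Back-substituting gives 38·17 ≡ 1 (mod 43).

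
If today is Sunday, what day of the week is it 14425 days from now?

14425 mod 7 = 5 (since 2060·7 = 14420).
Sunday + 5 days → Friday.

Friday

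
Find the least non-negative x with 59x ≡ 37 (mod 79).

59⁻¹ ≡ 75 (mod 79) because 59·75 = 4425 = 56·79 + 1.
So x ≡ 75·37 = 2775 ≡ 10 (mod 79).

10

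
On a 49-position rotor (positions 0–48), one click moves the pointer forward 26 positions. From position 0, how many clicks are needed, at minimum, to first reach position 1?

17

26·17 = 442 = 9·49 + 1, so 26⁻¹ ≡ 17 (mod 49).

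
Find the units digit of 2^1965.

2

The units digit of 2^n cycles with period 4: 2, 4, 8, 6, …
1965 leaves remainder 1 on division by 4, so 2^1965 ends in 2.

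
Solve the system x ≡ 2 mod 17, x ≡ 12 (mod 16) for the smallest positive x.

Since 16·16 ≡ 1 (mod 17), take x = 12 + 16·((2−12)·16 mod 17) = 12 + 16·10 = 172.
Check: 172 mod 17 = 2, 172 mod 16 = 12.

172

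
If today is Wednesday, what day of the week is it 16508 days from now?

16508 − 2358·7 = 2, so 16508 ≡ 2 (mod 7).
Wednesday + 2 days → Friday.

Friday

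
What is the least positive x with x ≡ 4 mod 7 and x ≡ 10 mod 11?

x ≡ 4 (mod 7) gives x ∈ {4, 11, 18, 25, 32}.
The first of these with x mod 11 = 10 is 32.

32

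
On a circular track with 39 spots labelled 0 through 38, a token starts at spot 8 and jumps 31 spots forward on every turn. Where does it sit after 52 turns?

52·31 = 1612.
1612 − 41·39 = 13, so 1612 ≡ 13 (mod 39).
(8 + 13) mod 39 = 21.

21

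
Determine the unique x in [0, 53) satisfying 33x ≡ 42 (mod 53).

33⁻¹ ≡ 45 (mod 53) because 33·45 = 1485 = 28·53 + 1.
So x ≡ 45·42 = 1890 ≡ 35 (mod 53).

35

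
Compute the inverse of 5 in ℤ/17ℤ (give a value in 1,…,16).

7

5·7 = 35 = 2·17 + 1, so 5⁻¹ ≡ 7 (mod 17).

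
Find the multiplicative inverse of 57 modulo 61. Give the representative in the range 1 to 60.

15

57·15 = 855 = 14·61 + 1, so 57⁻¹ ≡ 15 (mod 61).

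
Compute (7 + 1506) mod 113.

44

Dividing 1506 by 113 gives quotient 13 and remainder 37.
(7 + 37) mod 113 = 44.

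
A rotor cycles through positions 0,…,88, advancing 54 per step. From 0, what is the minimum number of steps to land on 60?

11

The inverse of 54 mod 89 is 61 (since 54·61 = 3294 ≡ 1).
Multiplying both sides by 61: x ≡ 61·60 = 3660 ≡ 11 (mod 89).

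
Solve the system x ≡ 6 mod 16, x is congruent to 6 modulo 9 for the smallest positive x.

6

x ≡ 6 (mod 9) gives x ∈ {6}.
The first of these with x mod 16 = 6 is 6.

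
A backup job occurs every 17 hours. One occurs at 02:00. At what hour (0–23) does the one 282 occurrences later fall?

20

282·17 = 4794.
4794 mod 24 = 18 (since 199·24 = 4776).
(2 + 18) mod 24 = 20.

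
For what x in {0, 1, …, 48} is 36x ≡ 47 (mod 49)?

36⁻¹ ≡ 15 (mod 49) because 36·15 = 540 = 11·49 + 1.
So x ≡ 15·47 = 705 ≡ 19 (mod 49).
Check: 36·19 = 684 = 13·49 + 47.

19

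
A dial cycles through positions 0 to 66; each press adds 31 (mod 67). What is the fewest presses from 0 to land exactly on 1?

13

67 = 2·31 + 5
31 = 6·5 + 1
5 = 5·1 + 0
Back-substituting gives 31·13 ≡ 1 (mod 67).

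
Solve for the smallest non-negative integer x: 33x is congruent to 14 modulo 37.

33⁻¹ ≡ 9 (mod 37) because 33·9 = 297 = 8·37 + 1.
Multiplying both sides by 9: x ≡ 9·14 = 126 ≡ 15 (mod 37).

15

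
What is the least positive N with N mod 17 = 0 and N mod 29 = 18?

221

x ≡ 0 (mod 17) gives x ∈ {0, 17, 34, 51, 68, 85, 102, 119, …}.
The first of these with x mod 29 = 18 is 221.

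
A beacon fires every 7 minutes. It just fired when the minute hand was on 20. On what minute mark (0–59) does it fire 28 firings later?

36

28·7 = 196.
196 = 3·60 + 16, so 196 mod 60 = 16.
(20 + 16) mod 60 = 36.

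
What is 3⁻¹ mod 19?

13

19 = 6·3 + 1
3 = 3·1 + 0
Back-substituting gives 3·13 ≡ 1 (mod 19).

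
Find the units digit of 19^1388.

Powers of 9 mod 10 repeat with period 2: 9, 1.
1388 mod 2 = 0, so the last digit matches 9^2 = 1.

1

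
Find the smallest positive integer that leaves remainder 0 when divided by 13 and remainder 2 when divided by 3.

x ≡ 2 (mod 3) gives x ∈ {2, 5, 8, 11, 14, 17, 20, 23, …}.
The first of these with x mod 13 = 0 is 26.

26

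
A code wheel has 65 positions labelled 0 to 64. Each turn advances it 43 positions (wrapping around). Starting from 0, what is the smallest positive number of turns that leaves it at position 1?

43·62 = 2666 = 41·65 + 1, so 43⁻¹ ≡ 62 (mod 65).

62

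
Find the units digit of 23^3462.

Powers of 3 mod 10 repeat with period 4: 3, 9, 7, 1.
3462 leaves remainder 2 on division by 4, so 23^3462 ends in 9.

9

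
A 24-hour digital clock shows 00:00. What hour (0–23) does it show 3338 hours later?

Dividing 3338 by 24 gives quotient 139 and remainder 2.
(0 + 2) mod 24 = 2.

2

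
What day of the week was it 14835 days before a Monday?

14835 = 2119·7 + 2, so 14835 mod 7 = 2.
Monday − 2 days → Saturday.

Saturday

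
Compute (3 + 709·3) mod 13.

11

709·3 = 2127.
2127 − 163·13 = 8, so 2127 ≡ 8 (mod 13).
(3 + 8) mod 13 = 11.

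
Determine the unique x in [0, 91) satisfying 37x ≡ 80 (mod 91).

37⁻¹ ≡ 32 (mod 91) because 37·32 = 1184 = 13·91 + 1.
So x ≡ 32·80 = 2560 ≡ 12 (mod 91).
Check: 37·12 = 444 = 4·91 + 80.

12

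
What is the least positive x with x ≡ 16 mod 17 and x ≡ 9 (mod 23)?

101

x ≡ 16 (mod 17) gives x ∈ {16, 33, 50, 67, 84, 101}.
The first of these with x mod 23 = 9 is 101.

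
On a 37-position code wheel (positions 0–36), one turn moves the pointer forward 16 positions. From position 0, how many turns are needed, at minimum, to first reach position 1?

7

37 = 2·16 + 5
16 = 3·5 + 1
5 = 5·1 + 0
Back-substituting gives 16·7 ≡ 1 (mod 37).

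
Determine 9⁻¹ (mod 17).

2

9·2 = 18 = 1·17 + 1, so 9⁻¹ ≡ 2 (mod 17).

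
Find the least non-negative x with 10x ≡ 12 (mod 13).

10⁻¹ ≡ 4 (mod 13) because 10·4 = 40 = 3·13 + 1.
So x ≡ 4·12 = 48 ≡ 9 (mod 13).

9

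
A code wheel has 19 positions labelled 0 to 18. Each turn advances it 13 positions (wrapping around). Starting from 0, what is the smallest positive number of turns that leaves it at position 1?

13·3 = 39 = 2·19 + 1, so 13⁻¹ ≡ 3 (mod 19).

3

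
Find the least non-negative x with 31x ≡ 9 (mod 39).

33

The inverse of 31 mod 39 is 34 (since 31·34 = 1054 ≡ 1).
So x ≡ 34·9 = 306 ≡ 33 (mod 39).
Check: 31·33 = 1023 = 26·39 + 9.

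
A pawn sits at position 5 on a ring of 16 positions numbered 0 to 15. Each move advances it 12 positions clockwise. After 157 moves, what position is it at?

157·12 = 1884.
1884 − 117·16 = 12, so 1884 ≡ 12 (mod 16).
(5 + 12) mod 16 = 1.

1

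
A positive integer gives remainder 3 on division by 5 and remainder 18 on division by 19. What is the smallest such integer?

18

Since 19·4 ≡ 1 (mod 5), take x = 18 + 19·((3−18)·4 mod 5) = 18 + 19·0 = 18.
Check: 18 mod 5 = 3, 18 mod 19 = 18.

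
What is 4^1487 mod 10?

4

Powers of 4 mod 10 repeat with period 2: 4, 6.
1487 mod 2 = 1, so the last digit matches 4^1 = 4.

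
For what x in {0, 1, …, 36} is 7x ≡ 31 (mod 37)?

The inverse of 7 mod 37 is 16 (since 7·16 = 112 ≡ 1).
Multiplying both sides by 16: x ≡ 16·31 = 496 ≡ 15 (mod 37).
Check: 7·15 = 105 = 2·37 + 31.

15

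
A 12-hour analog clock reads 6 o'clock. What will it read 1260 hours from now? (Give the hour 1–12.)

6

1260 mod 12 = 0 (since 105·12 = 1260).
6 + 0 → 6 on a 12-hour dial.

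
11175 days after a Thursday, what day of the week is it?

Sunday

Dividing 11175 by 7 gives quotient 1596 and remainder 3.
Thursday + 3 days → Sunday.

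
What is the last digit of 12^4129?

2

The units digit of 12^n cycles with period 4: 2, 4, 8, 6, …
4129 leaves remainder 1 on division by 4, so 12^4129 ends in 2.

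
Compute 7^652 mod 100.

1

Successive squares of 7 mod 100: 7^1≡7, 7^2≡49, 7^4≡1, 7^8≡1, 7^16≡1, 7^32≡1, 7^64≡1, 7^128≡1, 7^256≡1, 7^512≡1.
Since 652 = 4 + 8 + 128 + 512 in binary, 7^652 ≡ 1·1·1·1 ≡ 1 (mod 100).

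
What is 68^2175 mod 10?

The units digit of 68^n cycles with period 4: 8, 4, 2, 6, …
2175 mod 4 = 3, so the last digit matches 8^3 = 2.

2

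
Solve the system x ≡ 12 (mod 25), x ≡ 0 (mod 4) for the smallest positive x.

x ≡ 0 (mod 4) gives x ∈ {0, 4, 8, 12}.
The first of these with x mod 25 = 12 is 12.

12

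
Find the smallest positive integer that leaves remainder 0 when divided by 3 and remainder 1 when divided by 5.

6

Since 5·2 ≡ 1 (mod 3), take x = 1 + 5·((0−1)·2 mod 3) = 1 + 5·1 = 6.
Check: 6 mod 3 = 0, 6 mod 5 = 1.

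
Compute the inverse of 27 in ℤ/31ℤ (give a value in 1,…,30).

23

27·23 = 621 = 20·31 + 1, so 27⁻¹ ≡ 23 (mod 31).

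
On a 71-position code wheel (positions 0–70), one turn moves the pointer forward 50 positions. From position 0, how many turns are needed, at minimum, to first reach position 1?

71 = 1·50 + 21
50 = 2·21 + 8
21 = 2·8 + 5
8 = 1·5 + 3
5 = 1·3 + 2
3 = 1·2 + 1
2 = 2·1 + 0
Back-substituting gives 50·27 ≡ 1 (mod 71).

27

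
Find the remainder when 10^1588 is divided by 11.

Successive squares of 10 mod 11: 10^1≡10, 10^2≡1, 10^4≡1, 10^8≡1, 10^16≡1, 10^32≡1, 10^64≡1, 10^128≡1, 10^256≡1, 10^512≡1, 10^1024≡1.
1588 = 4 + 16 + 32 + 512 + 1024, so 10^1588 ≡ 1·1·1·1·1 ≡ 1 (mod 11).

1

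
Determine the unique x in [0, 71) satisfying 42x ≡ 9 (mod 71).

56

The inverse of 42 mod 71 is 22 (since 42·22 = 924 ≡ 1).
Multiplying both sides by 22: x ≡ 22·9 = 198 ≡ 56 (mod 71).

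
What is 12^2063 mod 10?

8

Last digits of 2^n: 2, 4, 8, 6 (period 4).
2063 mod 4 = 3, so the last digit matches 2^3 = 8.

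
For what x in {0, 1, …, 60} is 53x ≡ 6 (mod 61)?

53⁻¹ ≡ 38 (mod 61) because 53·38 = 2014 = 33·61 + 1.
So x ≡ 38·6 = 228 ≡ 45 (mod 61).

45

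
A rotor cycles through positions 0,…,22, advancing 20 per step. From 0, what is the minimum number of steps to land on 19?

20⁻¹ ≡ 15 (mod 23) because 20·15 = 300 = 13·23 + 1.
Multiplying both sides by 15: x ≡ 15·19 = 285 ≡ 9 (mod 23).

9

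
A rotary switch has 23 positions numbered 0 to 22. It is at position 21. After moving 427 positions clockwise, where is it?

11

427 − 18·23 = 13, so 427 ≡ 13 (mod 23).
(21 + 13) mod 23 = 11.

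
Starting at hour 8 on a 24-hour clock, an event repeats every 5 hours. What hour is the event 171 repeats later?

23

171·5 = 855.
Dividing 855 by 24 gives quotient 35 and remainder 15.
(8 + 15) mod 24 = 23.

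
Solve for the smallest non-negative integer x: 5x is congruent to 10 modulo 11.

5⁻¹ ≡ 9 (mod 11) because 5·9 = 45 = 4·11 + 1.
So x ≡ 9·10 = 90 ≡ 2 (mod 11).
Check: 5·2 = 10 = 0·11 + 10.

2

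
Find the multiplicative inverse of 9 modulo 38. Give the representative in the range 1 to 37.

17

9·17 = 153 = 4·38 + 1, so 9⁻¹ ≡ 17 (mod 38).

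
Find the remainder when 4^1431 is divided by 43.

21

By repeated squaring mod 43: 4^1≡4, 4^2≡16, 4^4≡41, 4^8≡4, 4^16≡16, 4^32≡41, 4^64≡4, 4^128≡16, 4^256≡41, 4^512≡4, 4^1024≡16.
Since 1431 = 1 + 2 + 4 + 16 + 128 + 256 + 1024 in binary, 4^1431 ≡ 4·16·41·16·16·41·16 ≡ 21 (mod 43).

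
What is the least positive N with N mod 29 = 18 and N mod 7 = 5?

Since 7·25 ≡ 1 (mod 29), take x = 5 + 7·((18−5)·25 mod 29) = 5 + 7·6 = 47.
Check: 47 mod 29 = 18, 47 mod 7 = 5.

47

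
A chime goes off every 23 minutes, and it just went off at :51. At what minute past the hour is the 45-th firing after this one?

6

45·23 = 1035.
Dividing 1035 by 60 gives quotient 17 and remainder 15.
(51 + 15) mod 60 = 6.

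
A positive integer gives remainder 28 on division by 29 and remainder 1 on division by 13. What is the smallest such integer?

x ≡ 1 (mod 13) gives x ∈ {1, 14, 27, 40, 53, 66, 79, 92, …}.
The first of these with x mod 29 = 28 is 144.

144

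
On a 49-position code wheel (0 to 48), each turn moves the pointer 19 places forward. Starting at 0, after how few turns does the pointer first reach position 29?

19⁻¹ ≡ 31 (mod 49) because 19·31 = 589 = 12·49 + 1.
So x ≡ 31·29 = 899 ≡ 17 (mod 49).

17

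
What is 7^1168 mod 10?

The units digit of 7^n cycles with period 4: 7, 9, 3, 1, …
1168 mod 4 = 0, so the last digit matches 7^4 = 1.

1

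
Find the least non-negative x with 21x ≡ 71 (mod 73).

59

The inverse of 21 mod 73 is 7 (since 21·7 = 147 ≡ 1).
So x ≡ 7·71 = 497 ≡ 59 (mod 73).
Check: 21·59 = 1239 = 16·73 + 71.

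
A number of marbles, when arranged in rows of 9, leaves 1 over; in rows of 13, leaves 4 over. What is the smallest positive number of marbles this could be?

x ≡ 1 (mod 9) gives x ∈ {1, 10, 19, 28, 37, 46, 55, 64, …}.
The first of these with x mod 13 = 4 is 82.

82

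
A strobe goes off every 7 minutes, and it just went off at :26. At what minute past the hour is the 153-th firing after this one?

17

153·7 = 1071.
1071 mod 60 = 51 (since 17·60 = 1020).
(26 + 51) mod 60 = 17.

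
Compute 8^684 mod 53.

13

By repeated squaring mod 53: 8^1≡8, 8^2≡11, 8^4≡15, 8^8≡13, 8^16≡10, 8^32≡47, 8^64≡36, 8^128≡24, 8^256≡46, 8^512≡49.
684 = 4 + 8 + 32 + 128 + 512, so 8^684 ≡ 15·13·47·24·49 ≡ 13 (mod 53).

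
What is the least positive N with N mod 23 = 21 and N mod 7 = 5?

Since 7·10 ≡ 1 (mod 23), take x = 5 + 7·((21−5)·10 mod 23) = 5 + 7·22 = 159.
Check: 159 mod 23 = 21, 159 mod 7 = 5.

159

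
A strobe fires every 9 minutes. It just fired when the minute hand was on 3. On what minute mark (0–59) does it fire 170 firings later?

170·9 = 1530.
1530 = 25·60 + 30, so 1530 mod 60 = 30.
(3 + 30) mod 60 = 33.

33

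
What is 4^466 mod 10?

6

Powers of 4 mod 10 repeat with period 2: 4, 6.
466 mod 2 = 0, so the last digit matches 4^2 = 6.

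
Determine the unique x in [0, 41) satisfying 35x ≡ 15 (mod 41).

35⁻¹ ≡ 34 (mod 41) because 35·34 = 1190 = 29·41 + 1.
Multiplying both sides by 34: x ≡ 34·15 = 510 ≡ 18 (mod 41).

18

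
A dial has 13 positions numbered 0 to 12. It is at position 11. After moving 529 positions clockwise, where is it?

7

Dividing 529 by 13 gives quotient 40 and remainder 9.
(11 + 9) mod 13 = 7.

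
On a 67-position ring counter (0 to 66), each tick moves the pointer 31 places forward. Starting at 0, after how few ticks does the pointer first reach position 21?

The inverse of 31 mod 67 is 13 (since 31·13 = 403 ≡ 1).
Multiplying both sides by 13: x ≡ 13·21 = 273 ≡ 5 (mod 67).

5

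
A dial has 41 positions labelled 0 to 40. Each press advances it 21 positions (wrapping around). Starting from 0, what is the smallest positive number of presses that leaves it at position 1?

21·2 = 42 = 1·41 + 1, so 21⁻¹ ≡ 2 (mod 41).

2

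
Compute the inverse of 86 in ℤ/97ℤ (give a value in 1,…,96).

86·44 = 3784 = 39·97 + 1, so 86⁻¹ ≡ 44 (mod 97).

44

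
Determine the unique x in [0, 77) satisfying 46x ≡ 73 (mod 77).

The inverse of 46 mod 77 is 72 (since 46·72 = 3312 ≡ 1).
So x ≡ 72·73 = 5256 ≡ 20 (mod 77).

20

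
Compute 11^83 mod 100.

Square-and-reduce mod 100: 11^1≡11, 11^2≡21, 11^4≡41, 11^8≡81, 11^16≡61, 11^32≡21, 11^64≡41.
83 = 1 + 2 + 16 + 64, so 11^83 ≡ 11·21·61·41 ≡ 31 (mod 100).

31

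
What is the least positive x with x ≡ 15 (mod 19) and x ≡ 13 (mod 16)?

Since 16·6 ≡ 1 (mod 19), take x = 13 + 16·((15−13)·6 mod 19) = 13 + 16·12 = 205.
Check: 205 mod 19 = 15, 205 mod 16 = 13.

205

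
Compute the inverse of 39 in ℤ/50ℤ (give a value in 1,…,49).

9

39·9 = 351 = 7·50 + 1, so 39⁻¹ ≡ 9 (mod 50).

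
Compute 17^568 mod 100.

41

Successive squares of 17 mod 100: 17^1≡17, 17^2≡89, 17^4≡21, 17^8≡41, 17^16≡81, 17^32≡61, 17^64≡21, 17^128≡41, 17^256≡81, 17^512≡61.
568 = 8 + 16 + 32 + 512, so 17^568 ≡ 41·81·61·61 ≡ 41 (mod 100).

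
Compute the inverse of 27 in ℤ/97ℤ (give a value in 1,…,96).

97 = 3·27 + 16
27 = 1·16 + 11
16 = 1·11 + 5
11 = 2·5 + 1
5 = 5·1 + 0
Back-substituting gives 27·18 ≡ 1 (mod 97).

18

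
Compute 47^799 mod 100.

Successive squares of 47 mod 100: 47^1≡47, 47^2≡9, 47^4≡81, 47^8≡61, 47^16≡21, 47^32≡41, 47^64≡81, 47^128≡61, 47^256≡21, 47^512≡41.
Since 799 = 1 + 2 + 4 + 8 + 16 + 256 + 512 in binary, 47^799 ≡ 47·9·81·61·21·21·41 ≡ 83 (mod 100).

83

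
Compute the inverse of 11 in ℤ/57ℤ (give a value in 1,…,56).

57 = 5·11 + 2
11 = 5·2 + 1
2 = 2·1 + 0
Back-substituting gives 11·26 ≡ 1 (mod 57).

26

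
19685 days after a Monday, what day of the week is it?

19685 mod 7 = 1 (since 2812·7 = 19684).
Monday + 1 day → Tuesday.

Tuesday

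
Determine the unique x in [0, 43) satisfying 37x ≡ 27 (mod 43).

37⁻¹ ≡ 7 (mod 43) because 37·7 = 259 = 6·43 + 1.
Multiplying both sides by 7: x ≡ 7·27 = 189 ≡ 17 (mod 43).

17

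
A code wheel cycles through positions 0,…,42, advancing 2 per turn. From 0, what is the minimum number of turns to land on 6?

The inverse of 2 mod 43 is 22 (since 2·22 = 44 ≡ 1).
So x ≡ 22·6 = 132 ≡ 3 (mod 43).
Check: 2·3 = 6 = 0·43 + 6.

3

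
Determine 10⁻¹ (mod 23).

23 = 2·10 + 3
10 = 3·3 + 1
3 = 3·1 + 0
Back-substituting gives 10·7 ≡ 1 (mod 23).

7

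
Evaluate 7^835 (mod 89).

38

Successive squares of 7 mod 89: 7^1≡7, 7^2≡49, 7^4≡87, 7^8≡4, 7^16≡16, 7^32≡78, 7^64≡32, 7^128≡45, 7^256≡67, 7^512≡39.
835 = 1 + 2 + 64 + 256 + 512, so 7^835 ≡ 7·49·32·67·39 ≡ 38 (mod 89).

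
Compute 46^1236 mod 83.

31

Successive squares of 46 mod 83: 46^1≡46, 46^2≡41, 46^4≡21, 46^8≡26, 46^16≡12, 46^32≡61, 46^64≡69, 46^128≡30, 46^256≡70, 46^512≡3, 46^1024≡9.
Since 1236 = 4 + 16 + 64 + 128 + 1024 in binary, 46^1236 ≡ 21·12·69·30·9 ≡ 31 (mod 83).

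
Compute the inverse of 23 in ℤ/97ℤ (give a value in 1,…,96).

38

23·38 = 874 = 9·97 + 1, so 23⁻¹ ≡ 38 (mod 97).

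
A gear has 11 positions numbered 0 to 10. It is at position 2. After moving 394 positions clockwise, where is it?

394 − 35·11 = 9, so 394 ≡ 9 (mod 11).
(2 + 9) mod 11 = 0.

0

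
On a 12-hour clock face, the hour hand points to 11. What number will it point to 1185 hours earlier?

Dividing 1185 by 12 gives quotient 98 and remainder 9.
11 − 9 → 2 on a 12-hour dial.

2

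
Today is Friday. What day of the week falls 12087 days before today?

12087 = 1726·7 + 5, so 12087 mod 7 = 5.
Friday − 5 days → Sunday.

Sunday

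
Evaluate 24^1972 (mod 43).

38

Square-and-reduce mod 43: 24^1≡24, 24^2≡17, 24^4≡31, 24^8≡15, 24^16≡10, 24^32≡14, 24^64≡24, 24^128≡17, 24^256≡31, 24^512≡15, 24^1024≡10.
Since 1972 = 4 + 16 + 32 + 128 + 256 + 512 + 1024 in binary, 24^1972 ≡ 31·10·14·17·31·15·10 ≡ 38 (mod 43).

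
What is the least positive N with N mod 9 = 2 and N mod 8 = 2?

x ≡ 2 (mod 8) gives x ∈ {2}.
The first of these with x mod 9 = 2 is 2.

2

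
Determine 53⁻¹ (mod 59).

59 = 1·53 + 6
53 = 8·6 + 5
6 = 1·5 + 1
5 = 5·1 + 0
Back-substituting gives 53·49 ≡ 1 (mod 59).

49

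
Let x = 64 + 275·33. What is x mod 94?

275·33 = 9075.
Dividing 9075 by 94 gives quotient 96 and remainder 51.
(64 + 51) mod 94 = 21.

21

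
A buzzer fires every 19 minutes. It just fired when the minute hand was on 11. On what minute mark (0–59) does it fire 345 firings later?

26

345·19 = 6555.
6555 − 109·60 = 15, so 6555 ≡ 15 (mod 60).
(11 + 15) mod 60 = 26.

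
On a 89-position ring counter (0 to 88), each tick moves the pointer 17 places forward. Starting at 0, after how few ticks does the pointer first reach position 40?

39

17⁻¹ ≡ 21 (mod 89) because 17·21 = 357 = 4·89 + 1.
Multiplying both sides by 21: x ≡ 21·40 = 840 ≡ 39 (mod 89).
Check: 17·39 = 663 = 7·89 + 40.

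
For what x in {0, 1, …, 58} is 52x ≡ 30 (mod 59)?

52⁻¹ ≡ 42 (mod 59) because 52·42 = 2184 = 37·59 + 1.
Multiplying both sides by 42: x ≡ 42·30 = 1260 ≡ 21 (mod 59).

21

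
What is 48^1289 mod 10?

Powers of 8 mod 10 repeat with period 4: 8, 4, 2, 6.
1289 mod 4 = 1, so the last digit matches 8^1 = 8.

8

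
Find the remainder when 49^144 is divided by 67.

14

Square-and-reduce mod 67: 49^1≡49, 49^2≡56, 49^4≡54, 49^8≡35, 49^16≡19, 49^32≡26, 49^64≡6, 49^128≡36.
144 = 16 + 128, so 49^144 ≡ 19·36 ≡ 14 (mod 67).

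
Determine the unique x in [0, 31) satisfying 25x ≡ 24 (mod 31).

27

The inverse of 25 mod 31 is 5 (since 25·5 = 125 ≡ 1).
Multiplying both sides by 5: x ≡ 5·24 = 120 ≡ 27 (mod 31).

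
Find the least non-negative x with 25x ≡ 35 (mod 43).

The inverse of 25 mod 43 is 31 (since 25·31 = 775 ≡ 1).
Multiplying both sides by 31: x ≡ 31·35 = 1085 ≡ 10 (mod 43).

10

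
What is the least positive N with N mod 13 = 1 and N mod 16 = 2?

Since 16·9 ≡ 1 (mod 13), take x = 2 + 16·((1−2)·9 mod 13) = 2 + 16·4 = 66.
Check: 66 mod 13 = 1, 66 mod 16 = 2.

66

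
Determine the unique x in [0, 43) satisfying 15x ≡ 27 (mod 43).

19

15⁻¹ ≡ 23 (mod 43) because 15·23 = 345 = 8·43 + 1.
So x ≡ 23·27 = 621 ≡ 19 (mod 43).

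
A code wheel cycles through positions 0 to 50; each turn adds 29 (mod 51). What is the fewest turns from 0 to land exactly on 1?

44

51 = 1·29 + 22
29 = 1·22 + 7
22 = 3·7 + 1
7 = 7·1 + 0
Back-substituting gives 29·44 ≡ 1 (mod 51).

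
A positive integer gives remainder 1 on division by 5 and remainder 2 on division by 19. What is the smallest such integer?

Since 19·4 ≡ 1 (mod 5), take x = 2 + 19·((1−2)·4 mod 5) = 2 + 19·1 = 21.
Check: 21 mod 5 = 1, 21 mod 19 = 2.

21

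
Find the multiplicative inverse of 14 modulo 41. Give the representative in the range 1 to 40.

41 = 2·14 + 13
14 = 1·13 + 1
13 = 13·1 + 0
Back-substituting gives 14·3 ≡ 1 (mod 41).

3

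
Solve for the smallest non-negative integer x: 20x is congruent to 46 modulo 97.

12

The inverse of 20 mod 97 is 34 (since 20·34 = 680 ≡ 1).
So x ≡ 34·46 = 1564 ≡ 12 (mod 97).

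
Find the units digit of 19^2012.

Powers of 9 mod 10 repeat with period 2: 9, 1.
2012 mod 2 = 0, so the last digit matches 9^2 = 1.

1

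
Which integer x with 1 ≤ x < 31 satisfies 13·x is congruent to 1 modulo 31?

13·12 = 156 = 5·31 + 1, so 13⁻¹ ≡ 12 (mod 31).

12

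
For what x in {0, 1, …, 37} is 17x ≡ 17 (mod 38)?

The inverse of 17 mod 38 is 9 (since 17·9 = 153 ≡ 1).
So x ≡ 9·17 = 153 ≡ 1 (mod 38).

1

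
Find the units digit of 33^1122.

9

Powers of 3 mod 10 repeat with period 4: 3, 9, 7, 1.
1122 mod 4 = 2, so the last digit matches 3^2 = 9.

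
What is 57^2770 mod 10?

The units digit of 57^n cycles with period 4: 7, 9, 3, 1, …
2770 leaves remainder 2 on division by 4, so 57^2770 ends in 9.

9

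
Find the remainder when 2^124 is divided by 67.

39

Square-and-reduce mod 67: 2^1≡2, 2^2≡4, 2^4≡16, 2^8≡55, 2^16≡10, 2^32≡33, 2^64≡17.
124 = 4 + 8 + 16 + 32 + 64, so 2^124 ≡ 16·55·10·33·17 ≡ 39 (mod 67).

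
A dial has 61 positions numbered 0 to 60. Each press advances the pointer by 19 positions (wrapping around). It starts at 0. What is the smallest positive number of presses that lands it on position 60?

16

19⁻¹ ≡ 45 (mod 61) because 19·45 = 855 = 14·61 + 1.
Multiplying both sides by 45: x ≡ 45·60 = 2700 ≡ 16 (mod 61).
Check: 19·16 = 304 = 4·61 + 60.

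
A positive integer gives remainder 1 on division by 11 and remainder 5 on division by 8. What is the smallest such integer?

x ≡ 5 (mod 8) gives x ∈ {5, 13, 21, 29, 37, 45}.
The first of these with x mod 11 = 1 is 45.

45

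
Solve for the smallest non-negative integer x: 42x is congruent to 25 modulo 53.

17

The inverse of 42 mod 53 is 24 (since 42·24 = 1008 ≡ 1).
Multiplying both sides by 24: x ≡ 24·25 = 600 ≡ 17 (mod 53).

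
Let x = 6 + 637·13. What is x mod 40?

7

637·13 = 8281.
8281 mod 40 = 1 (since 207·40 = 8280).
(6 + 1) mod 40 = 7.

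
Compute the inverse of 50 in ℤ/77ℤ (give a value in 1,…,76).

57

50·57 = 2850 = 37·77 + 1, so 50⁻¹ ≡ 57 (mod 77).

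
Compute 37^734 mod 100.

By repeated squaring mod 100: 37^1≡37, 37^2≡69, 37^4≡61, 37^8≡21, 37^16≡41, 37^32≡81, 37^64≡61, 37^128≡21, 37^256≡41, 37^512≡81.
734 = 2 + 4 + 8 + 16 + 64 + 128 + 512, so 37^734 ≡ 69·61·21·41·61·21·81 ≡ 89 (mod 100).

89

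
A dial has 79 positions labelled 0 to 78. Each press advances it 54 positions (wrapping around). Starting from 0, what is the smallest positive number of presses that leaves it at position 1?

60

54·60 = 3240 = 41·79 + 1, so 54⁻¹ ≡ 60 (mod 79).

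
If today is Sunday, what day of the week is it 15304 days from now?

Dividing 15304 by 7 gives quotient 2186 and remainder 2.
Sunday + 2 days → Tuesday.

Tuesday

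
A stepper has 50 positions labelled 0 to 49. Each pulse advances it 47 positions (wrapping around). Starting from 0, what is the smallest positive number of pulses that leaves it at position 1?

33

47·33 = 1551 = 31·50 + 1, so 47⁻¹ ≡ 33 (mod 50).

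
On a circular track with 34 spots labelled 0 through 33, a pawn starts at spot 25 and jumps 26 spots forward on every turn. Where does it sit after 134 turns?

7

134·26 = 3484.
Dividing 3484 by 34 gives quotient 102 and remainder 16.
(25 + 16) mod 34 = 7.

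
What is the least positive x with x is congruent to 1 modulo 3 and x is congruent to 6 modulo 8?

22

x ≡ 1 (mod 3) gives x ∈ {1, 4, 7, 10, 13, 16, 19, 22}.
The first of these with x mod 8 = 6 is 22.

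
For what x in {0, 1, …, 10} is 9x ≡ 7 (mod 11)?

2

The inverse of 9 mod 11 is 5 (since 9·5 = 45 ≡ 1).
So x ≡ 5·7 = 35 ≡ 2 (mod 11).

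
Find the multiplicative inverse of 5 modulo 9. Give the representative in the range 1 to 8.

5·2 = 10 = 1·9 + 1, so 5⁻¹ ≡ 2 (mod 9).

2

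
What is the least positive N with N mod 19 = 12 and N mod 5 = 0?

50

Since 5·4 ≡ 1 (mod 19), take x = 0 + 5·((12−0)·4 mod 19) = 0 + 5·10 = 50.
Check: 50 mod 19 = 12, 50 mod 5 = 0.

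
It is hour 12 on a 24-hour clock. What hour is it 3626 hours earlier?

10

3626 mod 24 = 2 (since 151·24 = 3624).
(12 − 2) mod 24 = 10.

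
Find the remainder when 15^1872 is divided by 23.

18

Successive squares of 15 mod 23: 15^1≡15, 15^2≡18, 15^4≡2, 15^8≡4, 15^16≡16, 15^32≡3, 15^64≡9, 15^128≡12, 15^256≡6, 15^512≡13, 15^1024≡8.
Since 1872 = 16 + 64 + 256 + 512 + 1024 in binary, 15^1872 ≡ 16·9·6·13·8 ≡ 18 (mod 23).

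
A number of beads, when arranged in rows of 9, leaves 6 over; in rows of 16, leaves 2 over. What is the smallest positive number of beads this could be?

114

x ≡ 6 (mod 9) gives x ∈ {6, 15, 24, 33, 42, 51, 60, 69, …}.
The first of these with x mod 16 = 2 is 114.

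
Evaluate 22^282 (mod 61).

9

Successive squares of 22 mod 61: 22^1≡22, 22^2≡57, 22^4≡16, 22^8≡12, 22^16≡22, 22^32≡57, 22^64≡16, 22^128≡12, 22^256≡22.
Since 282 = 2 + 8 + 16 + 256 in binary, 22^282 ≡ 57·12·22·22 ≡ 9 (mod 61).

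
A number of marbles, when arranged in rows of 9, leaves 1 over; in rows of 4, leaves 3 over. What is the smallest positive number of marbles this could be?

x ≡ 3 (mod 4) gives x ∈ {3, 7, 11, 15, 19}.
The first of these with x mod 9 = 1 is 19.

19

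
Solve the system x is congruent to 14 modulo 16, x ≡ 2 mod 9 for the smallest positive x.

110

x ≡ 2 (mod 9) gives x ∈ {2, 11, 20, 29, 38, 47, 56, 65, …}.
The first of these with x mod 16 = 14 is 110.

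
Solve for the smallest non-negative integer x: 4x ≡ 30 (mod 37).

The inverse of 4 mod 37 is 28 (since 4·28 = 112 ≡ 1).
So x ≡ 28·30 = 840 ≡ 26 (mod 37).

26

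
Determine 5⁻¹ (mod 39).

5·8 = 40 = 1·39 + 1, so 5⁻¹ ≡ 8 (mod 39).

8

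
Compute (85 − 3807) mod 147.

100

3807 mod 147 = 132 (since 25·147 = 3675).
(85 − 132) mod 147 = 100.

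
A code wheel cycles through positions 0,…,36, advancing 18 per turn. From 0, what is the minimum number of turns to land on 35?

The inverse of 18 mod 37 is 35 (since 18·35 = 630 ≡ 1).
So x ≡ 35·35 = 1225 ≡ 4 (mod 37).

4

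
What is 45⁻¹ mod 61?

19

45·19 = 855 = 14·61 + 1, so 45⁻¹ ≡ 19 (mod 61).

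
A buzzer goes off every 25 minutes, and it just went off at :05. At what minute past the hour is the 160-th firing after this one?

45

160·25 = 4000.
4000 = 66·60 + 40, so 4000 mod 60 = 40.
(5 + 40) mod 60 = 45.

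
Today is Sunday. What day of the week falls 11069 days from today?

11069 mod 7 = 2 (since 1581·7 = 11067).
Sunday + 2 days → Tuesday.

Tuesday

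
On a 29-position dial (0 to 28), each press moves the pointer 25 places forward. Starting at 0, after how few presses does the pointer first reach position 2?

14

25⁻¹ ≡ 7 (mod 29) because 25·7 = 175 = 6·29 + 1.
Multiplying both sides by 7: x ≡ 7·2 = 14 ≡ 14 (mod 29).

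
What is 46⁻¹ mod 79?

67

79 = 1·46 + 33
46 = 1·33 + 13
33 = 2·13 + 7
13 = 1·7 + 6
7 = 1·6 + 1
6 = 6·1 + 0
Back-substituting gives 46·67 ≡ 1 (mod 79).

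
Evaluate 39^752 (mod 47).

Square-and-reduce mod 47: 39^1≡39, 39^2≡17, 39^4≡7, 39^8≡2, 39^16≡4, 39^32≡16, 39^64≡21, 39^128≡18, 39^256≡42, 39^512≡25.
752 = 16 + 32 + 64 + 128 + 512, so 39^752 ≡ 4·16·21·18·25 ≡ 4 (mod 47).

4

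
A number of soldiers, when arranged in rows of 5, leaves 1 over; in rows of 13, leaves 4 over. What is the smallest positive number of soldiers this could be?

56

Since 13·2 ≡ 1 (mod 5), take x = 4 + 13·((1−4)·2 mod 5) = 4 + 13·4 = 56.
Check: 56 mod 5 = 1, 56 mod 13 = 4.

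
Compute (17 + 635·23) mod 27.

15

635·23 = 14605.
14605 = 540·27 + 25, so 14605 mod 27 = 25.
(17 + 25) mod 27 = 15.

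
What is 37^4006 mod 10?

9

Last digits of 7^n: 7, 9, 3, 1 (period 4).
4006 leaves remainder 2 on division by 4, so 37^4006 ends in 9.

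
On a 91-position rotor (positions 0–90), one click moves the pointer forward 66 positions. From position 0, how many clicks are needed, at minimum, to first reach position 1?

66·40 = 2640 = 29·91 + 1, so 66⁻¹ ≡ 40 (mod 91).

40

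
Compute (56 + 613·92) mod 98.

4

613·92 = 56396.
56396 = 575·98 + 46, so 56396 mod 98 = 46.
(56 + 46) mod 98 = 4.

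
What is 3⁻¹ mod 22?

3·15 = 45 = 2·22 + 1, so 3⁻¹ ≡ 15 (mod 22).

15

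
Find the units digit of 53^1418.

Last digits of 3^n: 3, 9, 7, 1 (period 4).
1418 leaves remainder 2 on division by 4, so 53^1418 ends in 9.

9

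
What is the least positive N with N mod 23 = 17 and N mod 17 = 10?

Since 17·19 ≡ 1 (mod 23), take x = 10 + 17·((17−10)·19 mod 23) = 10 + 17·18 = 316.
Check: 316 mod 23 = 17, 316 mod 17 = 10.

316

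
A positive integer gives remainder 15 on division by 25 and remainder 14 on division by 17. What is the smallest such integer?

x ≡ 14 (mod 17) gives x ∈ {14, 31, 48, 65}.
The first of these with x mod 25 = 15 is 65.

65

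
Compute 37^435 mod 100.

Square-and-reduce mod 100: 37^1≡37, 37^2≡69, 37^4≡61, 37^8≡21, 37^16≡41, 37^32≡81, 37^64≡61, 37^128≡21, 37^256≡41.
Since 435 = 1 + 2 + 16 + 32 + 128 + 256 in binary, 37^435 ≡ 37·69·41·81·21·41 ≡ 93 (mod 100).

93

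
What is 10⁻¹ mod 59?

10·6 = 60 = 1·59 + 1, so 10⁻¹ ≡ 6 (mod 59).

6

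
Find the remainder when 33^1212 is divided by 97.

Square-and-reduce mod 97: 33^1≡33, 33^2≡22, 33^4≡96, 33^8≡1, 33^16≡1, 33^32≡1, 33^64≡1, 33^128≡1, 33^256≡1, 33^512≡1, 33^1024≡1.
Since 1212 = 4 + 8 + 16 + 32 + 128 + 1024 in binary, 33^1212 ≡ 96·1·1·1·1·1 ≡ 96 (mod 97).

96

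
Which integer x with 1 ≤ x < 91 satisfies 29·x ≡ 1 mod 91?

22

29·22 = 638 = 7·91 + 1, so 29⁻¹ ≡ 22 (mod 91).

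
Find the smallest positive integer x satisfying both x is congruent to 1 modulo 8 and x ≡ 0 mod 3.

x ≡ 0 (mod 3) gives x ∈ {0, 3, 6, 9}.
The first of these with x mod 8 = 1 is 9.

9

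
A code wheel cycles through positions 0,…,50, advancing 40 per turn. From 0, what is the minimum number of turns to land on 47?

5

40⁻¹ ≡ 37 (mod 51) because 40·37 = 1480 = 29·51 + 1.
So x ≡ 37·47 = 1739 ≡ 5 (mod 51).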